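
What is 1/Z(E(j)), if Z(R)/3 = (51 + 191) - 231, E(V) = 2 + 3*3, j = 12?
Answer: 1/33 ≈ 0.030303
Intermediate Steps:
E(V) = 11 (E(V) = 2 + 9 = 11)
Z(R) = 33 (Z(R) = 3*((51 + 191) - 231) = 3*(242 - 231) = 3*11 = 33)
1/Z(E(j)) = 1/33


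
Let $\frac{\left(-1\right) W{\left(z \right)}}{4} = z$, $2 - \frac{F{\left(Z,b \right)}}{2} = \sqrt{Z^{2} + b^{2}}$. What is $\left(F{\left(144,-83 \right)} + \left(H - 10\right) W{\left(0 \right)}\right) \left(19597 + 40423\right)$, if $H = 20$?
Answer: $240080 - 600200 \sqrt{1105} \approx -1.9711 \cdot 10^{7}$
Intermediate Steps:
$F{\left(Z,b \right)} = 4 - 2 \sqrt{Z^{2} + b^{2}}$
$W{\left(z \right)} = - 4 z$
$\left(F{\left(144,-83 \right)} + \left(H - 10\right) W{\left(0 \right)}\right) \left(19597 + 40423\right) = \left(\left(4 - 2 \sqrt{144^{2} + \left(-83\right)^{2}}\right) + \left(20 - 10\right) \left(\left(-4\right) 0\right)\right) \left(19597 + 40423\right) = \left(\left(4 - 2 \sqrt{20736 + 6889}\right) + 10 \cdot 0\right) 60020 = \left(\left(4 - 2 \sqrt{27625}\right) + 0\right) 60020 = \left(\left(4 - 2 \cdot 5 \sqrt{1105}\right) + 0\right) 60020 = \left(\left(4 - 10 \sqrt{1105}\right) + 0\right) 60020 = \left(4 - 10 \sqrt{1105}\right) 60020 = 240080 - 600200 \sqrt{1105}$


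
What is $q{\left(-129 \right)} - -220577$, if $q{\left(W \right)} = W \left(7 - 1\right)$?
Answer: $219803$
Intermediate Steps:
$q{\left(W \right)} = 6 W$ ($q{\left(W \right)} = W 6 = 6 W$)
$q{\left(-129 \right)} - -220577 = 6 \left(-129\right) - -220577 = -774 + 220577 = 219803$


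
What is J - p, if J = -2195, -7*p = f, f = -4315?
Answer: -19680/7 ≈ -2811.4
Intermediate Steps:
p = 4315/7 (p = -⅐*(-4315) = 4315/7 ≈ 616.43)
J - p = -2195 - 1*4315/7 = -2195 - 4315/7 = -19680/7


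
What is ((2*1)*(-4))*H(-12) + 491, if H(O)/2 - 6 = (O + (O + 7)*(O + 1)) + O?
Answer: -101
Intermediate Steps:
H(O) = 12 + 4*O + 2*(1 + O)*(7 + O) (H(O) = 12 + 2*((O + (O + 7)*(O + 1)) + O) = 12 + 2*((O + (7 + O)*(1 + O)) + O) = 12 + 2*((O + (1 + O)*(7 + O)) + O) = 12 + 2*(2*O + (1 + O)*(7 + O)) = 12 + (4*O + 2*(1 + O)*(7 + O)) = 12 + 4*O + 2*(1 + O)*(7 + O))
((2*1)*(-4))*H(-12) + 491 = ((2*1)*(-4))*(26 + 2*(-12)² + 20*(-12)) + 491 = (2*(-4))*(26 + 2*144 - 240) + 491 = -8*(26 + 288 - 240) + 491 = -8*74 + 491 = -592 + 491 = -101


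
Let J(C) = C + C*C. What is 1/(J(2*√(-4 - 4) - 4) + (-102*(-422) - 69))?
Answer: I/(28*√2 + 42955*I) ≈ 2.328e-5 + 2.1461e-8*I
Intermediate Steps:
J(C) = C + C²
1/(J(2*√(-4 - 4) - 4) + (-102*(-422) - 69)) = 1/((2*√(-4 - 4) - 4)*(1 + (2*√(-4 - 4) - 4)) + (-102*(-422) - 69)) = 1/((2*√(-8) - 4)*(1 + (2*√(-8) - 4)) + (43044 - 69)) = 1/((2*(2*I*√2) - 4)*(1 + (2*(2*I*√2) - 4)) + 42975) = 1/((4*I*√2 - 4)*(1 + (4*I*√2 - 4)) + 42975) = 1/((-4 + 4*I*√2)*(1 + (-4 + 4*I*√2)) + 42975) = 1/((-4 + 4*I*√2)*(-3 + 4*I*√2) + 42975) = 1/(42975 + (-4 + 4*I*√2)*(-3 + 4*I*√2))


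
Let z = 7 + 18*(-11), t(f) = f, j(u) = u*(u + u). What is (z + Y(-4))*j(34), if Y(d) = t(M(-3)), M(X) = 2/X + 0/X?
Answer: -1329400/3 ≈ -4.4313e+5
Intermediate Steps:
M(X) = 2/X (M(X) = 2/X + 0 = 2/X)
j(u) = 2*u² (j(u) = u*(2*u) = 2*u²)
Y(d) = -⅔ (Y(d) = 2/(-3) = 2*(-⅓) = -⅔)
z = -191 (z = 7 - 198 = -191)
(z + Y(-4))*j(34) = (-191 - ⅔)*(2*34²) = -1150*1156/3 = -575/3*2312 = -1329400/3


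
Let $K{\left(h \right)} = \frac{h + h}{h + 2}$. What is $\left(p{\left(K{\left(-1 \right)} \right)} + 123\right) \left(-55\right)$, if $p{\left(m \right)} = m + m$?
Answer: $-6545$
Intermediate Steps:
$K{\left(h \right)} = \frac{2 h}{2 + h}$
$p{\left(m \right)} = 2 m$
$\left(p{\left(K{\left(-1 \right)} \right)} + 123\right) \left(-55\right) = \left(2 \cdot 2 \left(-1\right) \frac{1}{2 - 1} + 123\right) \left(-55\right) = \left(2 \cdot 2 \left(-1\right) 1^{-1} + 123\right) \left(-55\right) = \left(2 \cdot 2 \left(-1\right) 1 + 123\right) \left(-55\right) = \left(2 \left(-2\right) + 123\right) \left(-55\right) = \left(-4 + 123\right) \left(-55\right) = 119 \left(-55\right) = -6545$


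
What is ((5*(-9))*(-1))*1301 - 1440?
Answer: 57105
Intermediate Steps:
((5*(-9))*(-1))*1301 - 1440 = -45*(-1)*1301 - 1440 = 45*1301 - 1440 = 58545 - 1440 = 57105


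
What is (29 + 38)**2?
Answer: 4489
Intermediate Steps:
(29 + 38)**2 = 67**2 = 4489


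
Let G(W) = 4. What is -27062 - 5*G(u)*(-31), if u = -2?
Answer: -26442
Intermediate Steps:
-27062 - 5*G(u)*(-31) = -27062 - 5*4*(-31) = -27062 - 20*(-31) = -27062 - 1*(-620) = -27062 + 620 = -26442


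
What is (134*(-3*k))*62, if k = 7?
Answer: -174468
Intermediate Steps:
(134*(-3*k))*62 = (134*(-3*7))*62 = (134*(-21))*62 = -2814*62 = -174468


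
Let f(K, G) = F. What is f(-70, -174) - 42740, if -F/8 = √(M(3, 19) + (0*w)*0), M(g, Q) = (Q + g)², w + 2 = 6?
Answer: -42916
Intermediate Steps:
w = 4 (w = -2 + 6 = 4)
F = -176 (F = -8*√((19 + 3)² + (0*4)*0) = -8*√(22² + 0*0) = -8*√(484 + 0) = -8*√484 = -8*22 = -176)
f(K, G) = -176
f(-70, -174) - 42740 = -176 - 42740 = -42916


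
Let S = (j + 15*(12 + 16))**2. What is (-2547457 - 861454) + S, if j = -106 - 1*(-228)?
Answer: -3115147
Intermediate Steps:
j = 122 (j = -106 + 228 = 122)
S = 293764 (S = (122 + 15*(12 + 16))**2 = (122 + 15*28)**2 = (122 + 420)**2 = 542**2 = 293764)
(-2547457 - 861454) + S = (-2547457 - 861454) + 293764 = -3408911 + 293764 = -3115147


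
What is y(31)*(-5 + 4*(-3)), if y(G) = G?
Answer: -527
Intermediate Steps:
y(31)*(-5 + 4*(-3)) = 31*(-5 + 4*(-3)) = 31*(-5 - 12) = 31*(-17) = -527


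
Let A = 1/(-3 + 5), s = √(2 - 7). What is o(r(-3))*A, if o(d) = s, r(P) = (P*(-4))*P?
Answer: I*√5/2 ≈ 1.118*I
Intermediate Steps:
r(P) = -4*P² (r(P) = (-4*P)*P = -4*P²)
s = I*√5 (s = √(-5) = I*√5 ≈ 2.2361*I)
o(d) = I*√5
A = ½ (A = 1/2 = ½ ≈ 0.50000)
o(r(-3))*A = (I*√5)*(½) = I*√5/2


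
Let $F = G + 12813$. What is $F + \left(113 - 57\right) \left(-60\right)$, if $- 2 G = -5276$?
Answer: $12091$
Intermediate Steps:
$G = 2638$ ($G = \left(- \frac{1}{2}\right) \left(-5276\right) = 2638$)
$F = 15451$ ($F = 2638 + 12813 = 15451$)
$F + \left(113 - 57\right) \left(-60\right) = 15451 + \left(113 - 57\right) \left(-60\right) = 15451 + 56 \left(-60\right) = 15451 - 3360 = 12091$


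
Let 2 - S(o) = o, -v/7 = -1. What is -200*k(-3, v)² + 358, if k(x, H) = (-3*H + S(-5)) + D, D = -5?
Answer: -71842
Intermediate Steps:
v = 7 (v = -7*(-1) = 7)
S(o) = 2 - o
k(x, H) = 2 - 3*H (k(x, H) = (-3*H + (2 - 1*(-5))) - 5 = (-3*H + (2 + 5)) - 5 = (-3*H + 7) - 5 = (7 - 3*H) - 5 = 2 - 3*H)
-200*k(-3, v)² + 358 = -200*(2 - 3*7)² + 358 = -200*(2 - 21)² + 358 = -200*(-19)² + 358 = -200*361 + 358 = -72200 + 358 = -71842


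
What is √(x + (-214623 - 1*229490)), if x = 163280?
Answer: I*√280833 ≈ 529.94*I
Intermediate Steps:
√(x + (-214623 - 1*229490)) = √(163280 + (-214623 - 1*229490)) = √(163280 + (-214623 - 229490)) = √(163280 - 444113) = √(-280833) = I*√280833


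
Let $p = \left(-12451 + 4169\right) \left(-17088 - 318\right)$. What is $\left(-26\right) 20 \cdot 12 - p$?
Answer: $-144162732$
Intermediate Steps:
$p = 144156492$ ($p = \left(-8282\right) \left(-17406\right) = 144156492$)
$\left(-26\right) 20 \cdot 12 - p = \left(-26\right) 20 \cdot 12 - 144156492 = \left(-520\right) 12 - 144156492 = -6240 - 144156492 = -144162732$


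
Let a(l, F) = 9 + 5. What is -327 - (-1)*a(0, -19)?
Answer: -313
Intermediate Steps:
a(l, F) = 14
-327 - (-1)*a(0, -19) = -327 - (-1)*14 = -327 - 1*(-14) = -327 + 14 = -313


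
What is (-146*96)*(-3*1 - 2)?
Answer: 70080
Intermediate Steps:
(-146*96)*(-3*1 - 2) = -14016*(-3 - 2) = -14016*(-5) = 70080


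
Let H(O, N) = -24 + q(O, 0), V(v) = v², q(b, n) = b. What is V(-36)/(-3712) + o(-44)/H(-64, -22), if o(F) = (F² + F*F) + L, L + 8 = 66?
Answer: -114861/2552 ≈ -45.008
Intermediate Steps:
L = 58 (L = -8 + 66 = 58)
o(F) = 58 + 2*F² (o(F) = (F² + F*F) + 58 = (F² + F²) + 58 = 2*F² + 58 = 58 + 2*F²)
H(O, N) = -24 + O
V(-36)/(-3712) + o(-44)/H(-64, -22) = (-36)²/(-3712) + (58 + 2*(-44)²)/(-24 - 64) = 1296*(-1/3712) + (58 + 2*1936)/(-88) = -81/232 + (58 + 3872)*(-1/88) = -81/232 + 3930*(-1/88) = -81/232 - 1965/44 = -114861/2552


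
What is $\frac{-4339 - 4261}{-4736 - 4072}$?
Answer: $\frac{1075}{1101} \approx 0.97639$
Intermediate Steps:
$\frac{-4339 - 4261}{-4736 - 4072} = - \frac{8600}{-8808} = \left(-8600\right) \left(- \frac{1}{8808}\right) = \frac{1075}{1101}$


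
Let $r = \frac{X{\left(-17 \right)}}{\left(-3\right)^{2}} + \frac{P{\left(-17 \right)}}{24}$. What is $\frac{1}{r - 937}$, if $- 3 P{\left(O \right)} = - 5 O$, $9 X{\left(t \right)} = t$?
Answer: $- \frac{648}{608077} \approx -0.0010657$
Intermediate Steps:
$X{\left(t \right)} = \frac{t}{9}$
$P{\left(O \right)} = \frac{5 O}{3}$ ($P{\left(O \right)} = - \frac{\left(-5\right) O}{3} = \frac{5 O}{3}$)
$r = - \frac{901}{648}$ ($r = \frac{\frac{1}{9} \left(-17\right)}{\left(-3\right)^{2}} + \frac{\frac{5}{3} \left(-17\right)}{24} = - \frac{17}{9 \cdot 9} - \frac{85}{72} = \left(- \frac{17}{9}\right) \frac{1}{9} - \frac{85}{72} = - \frac{17}{81} - \frac{85}{72} = - \frac{901}{648} \approx -1.3904$)
$\frac{1}{r - 937} = \frac{1}{- \frac{901}{648} - 937} = \frac{1}{- \frac{608077}{648}} = - \frac{648}{608077}$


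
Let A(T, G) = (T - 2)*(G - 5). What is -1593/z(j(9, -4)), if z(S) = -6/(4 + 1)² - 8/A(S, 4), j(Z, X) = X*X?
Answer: -278775/58 ≈ -4806.5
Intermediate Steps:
A(T, G) = (-5 + G)*(-2 + T) (A(T, G) = (-2 + T)*(-5 + G) = (-5 + G)*(-2 + T))
j(Z, X) = X²
z(S) = -6/25 - 8/(2 - S) (z(S) = -6/(4 + 1)² - 8/(10 - 5*S - 2*4 + 4*S) = -6/(5²) - 8/(10 - 5*S - 8 + 4*S) = -6/25 - 8/(2 - S))
-1593/z(j(9, -4)) = -1593*25*(-2 + (-4)²)/(2*(106 - 3*(-4)²)) = -1593*25*(-2 + 16)/(2*(106 - 3*16)) = -1593*175/(106 - 48) = -1593/((2/25)*(1/14)*58) = -1593/58/175 = -1593*175/58 = -278775/58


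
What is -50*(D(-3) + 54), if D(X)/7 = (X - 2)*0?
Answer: -2700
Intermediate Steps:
D(X) = 0 (D(X) = 7*((X - 2)*0) = 7*((-2 + X)*0) = 7*0 = 0)
-50*(D(-3) + 54) = -50*(0 + 54) = -50*54 = -2700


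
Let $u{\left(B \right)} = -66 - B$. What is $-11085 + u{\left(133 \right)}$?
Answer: $-11284$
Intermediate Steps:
$-11085 + u{\left(133 \right)} = -11085 - 199 = -11284$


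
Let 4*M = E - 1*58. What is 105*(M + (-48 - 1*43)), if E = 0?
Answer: -22155/2 ≈ -11078.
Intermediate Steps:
M = -29/2 (M = (0 - 1*58)/4 = (0 - 58)/4 = (¼)*(-58) = -29/2 ≈ -14.500)
105*(M + (-48 - 1*43)) = 105*(-29/2 + (-48 - 1*43)) = 105*(-29/2 + (-48 - 43)) = 105*(-29/2 - 91) = 105*(-211/2) = -22155/2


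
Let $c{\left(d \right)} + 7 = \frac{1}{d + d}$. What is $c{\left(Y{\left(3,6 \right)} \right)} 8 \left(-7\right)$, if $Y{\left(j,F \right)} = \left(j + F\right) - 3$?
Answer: $\frac{1162}{3} \approx 387.33$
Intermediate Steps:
$Y{\left(j,F \right)} = -3 + F + j$ ($Y{\left(j,F \right)} = \left(F + j\right) - 3 = -3 + F + j$)
$c{\left(d \right)} = -7 + \frac{1}{2 d}$ ($c{\left(d \right)} = -7 + \frac{1}{d + d} = -7 + \frac{1}{2 d}$)
$c{\left(Y{\left(3,6 \right)} \right)} 8 \left(-7\right) = \left(-7 + \frac{1}{2 \left(-3 + 6 + 3\right)}\right) 8 \left(-7\right) = \left(-7 + \frac{1}{2 \cdot 6}\right) 8 \left(-7\right) = \left(-7 + \frac{1}{2} \cdot \frac{1}{6}\right) 8 \left(-7\right) = \left(-7 + \frac{1}{12}\right) 8 \left(-7\right) = \left(- \frac{83}{12}\right) 8 \left(-7\right) = \left(- \frac{166}{3}\right) \left(-7\right) = \frac{1162}{3}$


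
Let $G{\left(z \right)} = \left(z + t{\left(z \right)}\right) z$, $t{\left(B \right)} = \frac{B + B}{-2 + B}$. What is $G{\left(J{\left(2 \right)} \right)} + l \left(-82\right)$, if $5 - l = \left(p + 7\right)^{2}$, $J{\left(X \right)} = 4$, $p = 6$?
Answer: $13480$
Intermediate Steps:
$t{\left(B \right)} = \frac{2 B}{-2 + B}$
$l = -164$ ($l = 5 - \left(6 + 7\right)^{2} = 5 - 13^{2} = 5 - 169 = -164$)
$G{\left(z \right)} = z \left(z + \frac{2 z}{-2 + z}\right)$ ($G{\left(z \right)} = \left(z + \frac{2 z}{-2 + z}\right) z = z \left(z + \frac{2 z}{-2 + z}\right)$)
$G{\left(J{\left(2 \right)} \right)} + l \left(-82\right) = \frac{4^{3}}{-2 + 4} - -13448 = \frac{64}{2} + 13448 = 64 \cdot \frac{1}{2} + 13448 = 32 + 13448 = 13480$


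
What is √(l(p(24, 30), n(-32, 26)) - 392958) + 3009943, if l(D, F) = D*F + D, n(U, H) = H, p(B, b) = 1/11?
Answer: 3009943 + 3*I*√5283069/11 ≈ 3.0099e+6 + 626.86*I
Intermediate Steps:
p(B, b) = 1/11
l(D, F) = D + D*F
√(l(p(24, 30), n(-32, 26)) - 392958) + 3009943 = √((1 + 26)/11 - 392958) + 3009943 = √((1/11)*27 - 392958) + 3009943 = √(27/11 - 392958) + 3009943 = √(-4322511/11) + 3009943 = 3*I*√5283069/11 + 3009943 = 3009943 + 3*I*√5283069/11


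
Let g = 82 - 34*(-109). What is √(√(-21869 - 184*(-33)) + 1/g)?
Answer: √(947 + 3587236*I*√15797)/1894 ≈ 7.9274 + 7.9274*I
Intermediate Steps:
g = 3788 (g = 82 + 3706 = 3788)
√(√(-21869 - 184*(-33)) + 1/g) = √(√(-21869 - 184*(-33)) + 1/3788) = √(√(-21869 + 6072) + 1/3788) = √(√(-15797) + 1/3788) = √(I*√15797 + 1/3788) = √(1/3788 + I*√15797)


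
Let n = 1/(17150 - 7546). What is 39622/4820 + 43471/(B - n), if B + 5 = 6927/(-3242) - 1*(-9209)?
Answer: 4469024367137711/345245465947010 ≈ 12.944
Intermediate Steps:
B = 29832441/3242 (B = -5 + (6927/(-3242) - 1*(-9209)) = -5 + (6927*(-1/3242) + 9209) = -5 + (-6927/3242 + 9209) = -5 + 29848651/3242 = 29832441/3242 ≈ 9201.9)
n = 1/9604 ≈ 0.00010412
39622/4820 + 43471/(B - n) = 39622/4820 + 43471/(29832441/3242 - 1*1/9604) = 39622*(1/4820) + 43471/(29832441/3242 - 1/9604) = 19811/2410 + 43471/(143255380061/15568084) = 19811/2410 + 43471*(15568084/143255380061) = 19811/2410 + 676760179564/143255380061 = 4469024367137711/345245465947010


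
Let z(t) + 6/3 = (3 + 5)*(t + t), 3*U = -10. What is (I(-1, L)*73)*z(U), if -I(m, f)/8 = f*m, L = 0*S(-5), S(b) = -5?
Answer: 0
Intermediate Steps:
U = -10/3 (U = (1/3)*(-10) = -10/3 ≈ -3.3333)
z(t) = -2 + 16*t (z(t) = -2 + (3 + 5)*(t + t) = -2 + 8*(2*t) = -2 + 16*t)
L = 0 (L = 0*(-5) = 0)
I(m, f) = -8*f*m
(I(-1, L)*73)*z(U) = (-8*0*(-1)*73)*(-2 + 16*(-10/3)) = (0*73)*(-2 - 160/3) = 0*(-166/3) = 0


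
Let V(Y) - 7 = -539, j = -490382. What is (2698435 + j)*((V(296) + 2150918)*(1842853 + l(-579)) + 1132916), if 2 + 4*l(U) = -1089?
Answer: 17497759746179357605/2 ≈ 8.7489e+18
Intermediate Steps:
V(Y) = -532 (V(Y) = 7 - 539 = -532)
l(U) = -1091/4 (l(U) = -1/2 + (1/4)*(-1089) = -1/2 - 1089/4 = -1091/4)
(2698435 + j)*((V(296) + 2150918)*(1842853 + l(-579)) + 1132916) = (2698435 - 490382)*((-532 + 2150918)*(1842853 - 1091/4) + 1132916) = 2208053*(2150386*(7370321/4) + 1132916) = 2208053*(7924517546953/2 + 1132916) = 2208053*(7924519812785/2) = 17497759746179357605/2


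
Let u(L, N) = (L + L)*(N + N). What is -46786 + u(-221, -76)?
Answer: 20398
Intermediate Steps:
u(L, N) = 4*L*N (u(L, N) = (2*L)*(2*N) = 4*L*N)
-46786 + u(-221, -76) = -46786 + 4*(-221)*(-76) = -46786 + 67184 = 20398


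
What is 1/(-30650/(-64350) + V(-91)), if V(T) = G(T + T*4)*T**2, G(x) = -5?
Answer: -1287/53287622 ≈ -2.4152e-5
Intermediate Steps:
V(T) = -5*T**2
1/(-30650/(-64350) + V(-91)) = 1/(-30650/(-64350) - 5*(-91)**2) = 1/(-30650*(-1/64350) - 5*8281) = 1/(613/1287 - 41405) = 1/(-53287622/1287) = -1287/53287622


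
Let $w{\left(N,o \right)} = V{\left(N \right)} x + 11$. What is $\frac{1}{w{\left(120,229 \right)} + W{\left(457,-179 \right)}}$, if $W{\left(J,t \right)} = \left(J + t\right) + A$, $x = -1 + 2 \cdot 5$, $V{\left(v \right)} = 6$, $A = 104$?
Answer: $\frac{1}{447} \approx 0.0022371$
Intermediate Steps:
$x = 9$ ($x = -1 + 10 = 9$)
$W{\left(J,t \right)} = 104 + J + t$ ($W{\left(J,t \right)} = \left(J + t\right) + 104 = 104 + J + t$)
$w{\left(N,o \right)} = 65$ ($w{\left(N,o \right)} = 6 \cdot 9 + 11 = 54 + 11 = 65$)
$\frac{1}{w{\left(120,229 \right)} + W{\left(457,-179 \right)}} = \frac{1}{65 + \left(104 + 457 - 179\right)} = \frac{1}{65 + 382} = \frac{1}{447}$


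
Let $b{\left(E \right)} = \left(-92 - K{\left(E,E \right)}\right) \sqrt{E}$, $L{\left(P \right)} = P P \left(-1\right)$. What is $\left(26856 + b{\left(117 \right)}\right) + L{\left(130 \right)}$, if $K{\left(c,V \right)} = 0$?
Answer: $9956 - 276 \sqrt{13} \approx 8960.9$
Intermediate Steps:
$L{\left(P \right)} = - P^{2}$ ($L{\left(P \right)} = P \left(- P\right) = - P^{2}$)
$b{\left(E \right)} = - 92 \sqrt{E}$ ($b{\left(E \right)} = \left(-92 - 0\right) \sqrt{E} = \left(-92 + 0\right) \sqrt{E} = - 92 \sqrt{E}$)
$\left(26856 + b{\left(117 \right)}\right) + L{\left(130 \right)} = \left(26856 - 92 \sqrt{117}\right) - 130^{2} = \left(26856 - 92 \cdot 3 \sqrt{13}\right) - 16900 = \left(26856 - 276 \sqrt{13}\right) - 16900 = 9956 - 276 \sqrt{13}$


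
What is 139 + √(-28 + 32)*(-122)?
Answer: -105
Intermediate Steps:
139 + √(-28 + 32)*(-122) = 139 + √4*(-122) = 139 + 2*(-122) = 139 - 244 = -105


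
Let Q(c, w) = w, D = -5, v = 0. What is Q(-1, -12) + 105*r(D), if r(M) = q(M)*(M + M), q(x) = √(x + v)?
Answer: -12 - 1050*I*√5 ≈ -12.0 - 2347.9*I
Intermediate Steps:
q(x) = √x (q(x) = √(x + 0) = √x)
r(M) = 2*M^(3/2) (r(M) = √M*(M + M) = √M*(2*M) = 2*M^(3/2))
Q(-1, -12) + 105*r(D) = -12 + 105*(2*(-5)^(3/2)) = -12 + 105*(2*(-5*I*√5)) = -12 + 105*(-10*I*√5) = -12 - 1050*I*√5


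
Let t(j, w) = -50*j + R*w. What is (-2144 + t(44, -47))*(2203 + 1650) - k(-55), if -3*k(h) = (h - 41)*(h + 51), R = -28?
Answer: -11666756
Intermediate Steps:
t(j, w) = -50*j - 28*w
k(h) = -(-41 + h)*(51 + h)/3 (k(h) = -(h - 41)*(h + 51)/3 = -(-41 + h)*(51 + h)/3)
(-2144 + t(44, -47))*(2203 + 1650) - k(-55) = (-2144 + (-50*44 - 28*(-47)))*(2203 + 1650) - (697 - 10/3*(-55) - 1/3*(-55)**2) = (-2144 + (-2200 + 1316))*3853 - (697 + 550/3 - 1/3*3025) = (-2144 - 884)*3853 - (697 + 550/3 - 3025/3) = -3028*3853 - 1*(-128) = -11666884 + 128 = -11666756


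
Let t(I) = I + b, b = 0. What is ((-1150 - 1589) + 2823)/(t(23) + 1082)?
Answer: 84/1105 ≈ 0.076018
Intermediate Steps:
t(I) = I (t(I) = I + 0 = I)
((-1150 - 1589) + 2823)/(t(23) + 1082) = ((-1150 - 1589) + 2823)/(23 + 1082) = (-2739 + 2823)/1105 = 84*(1/1105) = 84/1105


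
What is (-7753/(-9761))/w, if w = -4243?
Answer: -7753/41415923 ≈ -0.00018720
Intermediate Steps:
(-7753/(-9761))/w = -7753/(-9761)/(-4243) = -7753*(-1/9761)*(-1/4243) = (7753/9761)*(-1/4243) = -7753/41415923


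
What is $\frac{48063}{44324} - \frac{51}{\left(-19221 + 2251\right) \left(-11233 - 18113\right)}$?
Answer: $\frac{498655200032}{459862995935} \approx 1.0844$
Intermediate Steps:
$\frac{48063}{44324} - \frac{51}{\left(-19221 + 2251\right) \left(-11233 - 18113\right)} = 48063 \cdot \frac{1}{44324} - \frac{51}{\left(-16970\right) \left(-29346\right)} = \frac{48063}{44324} - \frac{51}{498001620} = \frac{48063}{44324} - \frac{17}{166000540} = \frac{498655200032}{459862995935}$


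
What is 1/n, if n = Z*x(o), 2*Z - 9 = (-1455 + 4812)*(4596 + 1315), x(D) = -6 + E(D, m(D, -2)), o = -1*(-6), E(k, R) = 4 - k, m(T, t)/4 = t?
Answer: -1/79372944 ≈ -1.2599e-8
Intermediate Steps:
m(T, t) = 4*t
o = 6
x(D) = -2 - D (x(D) = -6 + (4 - D) = -2 - D)
Z = 9921618 (Z = 9/2 + ((-1455 + 4812)*(4596 + 1315))/2 = 9/2 + (3357*5911)/2 = 9/2 + (1/2)*19843227 = 9/2 + 19843227/2 = 9921618)
n = -79372944 (n = 9921618*(-2 - 1*6) = 9921618*(-2 - 6) = 9921618*(-8) = -79372944)
1/n = 1/(-79372944) = -1/79372944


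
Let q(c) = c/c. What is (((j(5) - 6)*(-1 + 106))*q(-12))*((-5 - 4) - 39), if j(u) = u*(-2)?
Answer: 80640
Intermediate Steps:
q(c) = 1
j(u) = -2*u
(((j(5) - 6)*(-1 + 106))*q(-12))*((-5 - 4) - 39) = (((-2*5 - 6)*(-1 + 106))*1)*((-5 - 4) - 39) = (((-10 - 6)*105)*1)*(-9 - 39) = (-16*105*1)*(-48) = -1680*1*(-48) = -1680*(-48) = 80640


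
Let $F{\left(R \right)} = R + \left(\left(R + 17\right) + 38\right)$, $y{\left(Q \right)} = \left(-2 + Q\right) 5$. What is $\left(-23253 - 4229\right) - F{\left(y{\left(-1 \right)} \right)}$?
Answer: $-27507$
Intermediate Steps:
$y{\left(Q \right)} = -10 + 5 Q$
$F{\left(R \right)} = 55 + 2 R$ ($F{\left(R \right)} = R + \left(\left(17 + R\right) + 38\right) = R + \left(55 + R\right) = 55 + 2 R$)
$\left(-23253 - 4229\right) - F{\left(y{\left(-1 \right)} \right)} = \left(-23253 - 4229\right) - \left(55 + 2 \left(-10 + 5 \left(-1\right)\right)\right) = \left(-23253 - 4229\right) - \left(55 + 2 \left(-10 - 5\right)\right) = -27482 - \left(55 + 2 \left(-15\right)\right) = -27482 - \left(55 - 30\right) = -27482 - 25 = -27507$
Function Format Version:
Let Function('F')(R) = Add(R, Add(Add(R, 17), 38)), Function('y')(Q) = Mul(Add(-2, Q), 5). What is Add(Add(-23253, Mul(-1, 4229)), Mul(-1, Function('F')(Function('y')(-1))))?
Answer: -27507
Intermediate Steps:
Function('y')(Q) = Add(-10, Mul(5, Q))
Function('F')(R) = Add(55, Mul(2, R)) (Function('F')(R) = Add(R, Add(Add(17, R), 38)) = Add(R, Add(55, R)) = Add(55, Mul(2, R)))
Add(Add(-23253, Mul(-1, 4229)), Mul(-1, Function('F')(Function('y')(-1)))) = Add(Add(-23253, Mul(-1, 4229)), Mul(-1, Add(55, Mul(2, Add(-10, Mul(5, -1)))))) = Add(Add(-23253, -4229), Mul(-1, Add(55, Mul(2, Add(-10, -5))))) = Add(-27482, Mul(-1, Add(55, Mul(2, -15)))) = Add(-27482, Mul(-1, Add(55, -30))) = Add(-27482, Mul(-1, 25)) = Add(-27482, -25) = -27507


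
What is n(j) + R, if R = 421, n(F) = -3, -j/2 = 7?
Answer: 418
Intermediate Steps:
j = -14 (j = -2*7 = -14)
n(j) + R = -3 + 421 = 418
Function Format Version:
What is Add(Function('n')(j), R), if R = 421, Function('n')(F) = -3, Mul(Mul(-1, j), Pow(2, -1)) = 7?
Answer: 418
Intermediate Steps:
j = -14 (j = Mul(-2, 7) = -14)
Add(Function('n')(j), R) = Add(-3, 421) = 418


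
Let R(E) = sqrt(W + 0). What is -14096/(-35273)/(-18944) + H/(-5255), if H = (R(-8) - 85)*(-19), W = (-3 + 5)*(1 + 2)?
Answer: -13490449867/43893156832 + 19*sqrt(6)/5255 ≈ -0.29849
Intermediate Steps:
W = 6 (W = 2*3 = 6)
R(E) = sqrt(6) (R(E) = sqrt(6 + 0) = sqrt(6))
H = 1615 - 19*sqrt(6) (H = (sqrt(6) - 85)*(-19) = (-85 + sqrt(6))*(-19) = 1615 - 19*sqrt(6) ≈ 1568.5)
-14096/(-35273)/(-18944) + H/(-5255) = -14096/(-35273)/(-18944) + (1615 - 19*sqrt(6))/(-5255) = -14096*(-1/35273)*(-1/18944) + (1615 - 19*sqrt(6))*(-1/5255) = (14096/35273)*(-1/18944) + (-323/1051 + 19*sqrt(6)/5255) = -881/41763232 + (-323/1051 + 19*sqrt(6)/5255) = -13490449867/43893156832 + 19*sqrt(6)/5255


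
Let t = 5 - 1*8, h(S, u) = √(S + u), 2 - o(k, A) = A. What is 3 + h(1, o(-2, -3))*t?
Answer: 3 - 3*√6 ≈ -4.3485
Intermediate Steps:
o(k, A) = 2 - A
t = -3 (t = 5 - 8 = -3)
3 + h(1, o(-2, -3))*t = 3 + √(1 + (2 - 1*(-3)))*(-3) = 3 + √(1 + (2 + 3))*(-3) = 3 + √(1 + 5)*(-3) = 3 + √6*(-3) = 3 - 3*√6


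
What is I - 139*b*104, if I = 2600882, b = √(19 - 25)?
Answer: 2600882 - 14456*I*√6 ≈ 2.6009e+6 - 35410.0*I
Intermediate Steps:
b = I*√6 (b = √(-6) = I*√6 ≈ 2.4495*I)
I - 139*b*104 = 2600882 - 139*I*√6*104 = 2600882 - 14456*I*√6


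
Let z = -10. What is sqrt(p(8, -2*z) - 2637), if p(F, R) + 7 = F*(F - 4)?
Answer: 2*I*sqrt(653) ≈ 51.108*I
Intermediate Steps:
p(F, R) = -7 + F*(-4 + F) (p(F, R) = -7 + F*(F - 4) = -7 + F*(-4 + F))
sqrt(p(8, -2*z) - 2637) = sqrt((-7 + 8**2 - 4*8) - 2637) = sqrt((-7 + 64 - 32) - 2637) = sqrt(25 - 2637) = sqrt(-2612) = 2*I*sqrt(653)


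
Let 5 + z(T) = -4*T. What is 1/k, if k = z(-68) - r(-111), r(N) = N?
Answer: 1/378 ≈ 0.0026455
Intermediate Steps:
z(T) = -5 - 4*T
k = 378 (k = (-5 - 4*(-68)) - 1*(-111) = (-5 + 272) + 111 = 267 + 111 = 378)
1/k = 1/378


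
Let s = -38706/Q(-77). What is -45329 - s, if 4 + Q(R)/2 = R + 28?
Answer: -2421790/53 ≈ -45694.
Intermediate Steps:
Q(R) = 48 + 2*R (Q(R) = -8 + 2*(R + 28) = -8 + 2*(28 + R) = -8 + (56 + 2*R) = 48 + 2*R)
s = 19353/53 (s = -38706/(48 + 2*(-77)) = -38706/(48 - 154) = -38706/(-106) = -38706*(-1/106) = 19353/53 ≈ 365.15)
-45329 - s = -45329 - 1*19353/53 = -45329 - 19353/53 = -2421790/53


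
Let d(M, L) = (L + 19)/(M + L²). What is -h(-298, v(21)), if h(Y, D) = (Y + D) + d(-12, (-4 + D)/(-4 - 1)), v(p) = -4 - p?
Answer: 174123/541 ≈ 321.85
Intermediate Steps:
d(M, L) = (19 + L)/(M + L²)
h(Y, D) = D + Y + (99/5 - D/5)/(-12 + (⅘ - D/5)²) (h(Y, D) = (Y + D) + (19 + (-4 + D)/(-4 - 1))/(-12 + ((-4 + D)/(-4 - 1))²) = (D + Y) + (19 + (-4 + D)/(-5))/(-12 + ((-4 + D)/(-5))²) = (D + Y) + (19 + (-4 + D)*(-⅕))/(-12 + ((-4 + D)*(-⅕))²) = (D + Y) + (19 + (⅘ - D/5))/(-12 + (⅘ - D/5)²) = (D + Y) + (99/5 - D/5)/(-12 + (⅘ - D/5)²) = D + Y + (99/5 - D/5)/(-12 + (⅘ - D/5)²))
-h(-298, v(21)) = -(495 - 5*(-4 - 1*21) + (-300 + (-4 + (-4 - 1*21))²)*((-4 - 1*21) - 298))/(-300 + (-4 + (-4 - 1*21))²) = -(495 - 5*(-4 - 21) + (-300 + (-4 + (-4 - 21))²)*((-4 - 21) - 298))/(-300 + (-4 + (-4 - 21))²) = -(495 - 5*(-25) + (-300 + (-4 - 25)²)*(-25 - 298))/(-300 + (-4 - 25)²) = -(495 + 125 + (-300 + (-29)²)*(-323))/(-300 + (-29)²) = -(495 + 125 + (-300 + 841)*(-323))/(-300 + 841) = -(495 + 125 + 541*(-323))/541 = -(495 + 125 - 174743)/541 = -(-174123)/541 = -1*(-174123/541) = 174123/541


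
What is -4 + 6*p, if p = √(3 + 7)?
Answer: -4 + 6*√10 ≈ 14.974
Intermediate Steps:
p = √10 ≈ 3.1623
-4 + 6*p = -4 + 6*√10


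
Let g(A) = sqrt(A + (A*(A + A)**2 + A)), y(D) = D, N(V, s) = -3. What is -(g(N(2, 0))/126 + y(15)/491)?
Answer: -15/491 - I*sqrt(114)/126 ≈ -0.03055 - 0.084739*I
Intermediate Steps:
g(A) = sqrt(2*A + 4*A**3) (g(A) = sqrt(A + (A*(2*A)**2 + A)) = sqrt(A + (A*(4*A**2) + A)) = sqrt(A + (4*A**3 + A)) = sqrt(A + (A + 4*A**3)) = sqrt(2*A + 4*A**3))
-(g(N(2, 0))/126 + y(15)/491) = -((sqrt(2)*sqrt(-3 + 2*(-3)**3))/126 + 15/491) = -((sqrt(2)*sqrt(-3 + 2*(-27)))*(1/126) + 15*(1/491)) = -((sqrt(2)*sqrt(-3 - 54))*(1/126) + 15/491) = -((sqrt(2)*sqrt(-57))*(1/126) + 15/491) = -((sqrt(2)*(I*sqrt(57)))*(1/126) + 15/491) = -((I*sqrt(114))*(1/126) + 15/491) = -(I*sqrt(114)/126 + 15/491) = -(15/491 + I*sqrt(114)/126) = -15/491 - I*sqrt(114)/126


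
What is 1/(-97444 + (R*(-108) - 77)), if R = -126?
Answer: -1/83913 ≈ -1.1917e-5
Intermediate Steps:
1/(-97444 + (R*(-108) - 77)) = 1/(-97444 + (-126*(-108) - 77)) = 1/(-97444 + (13608 - 77)) = 1/(-97444 + 13531) = 1/(-83913) = -1/83913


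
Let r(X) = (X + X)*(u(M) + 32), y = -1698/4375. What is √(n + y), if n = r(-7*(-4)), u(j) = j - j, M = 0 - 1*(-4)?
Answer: √54868114/175 ≈ 42.327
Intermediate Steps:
M = 4 (M = 0 + 4 = 4)
u(j) = 0
y = -1698/4375 (y = -1698*1/4375 = -1698/4375 ≈ -0.38811)
r(X) = 64*X (r(X) = (X + X)*(0 + 32) = (2*X)*32 = 64*X)
n = 1792 (n = 64*(-7*(-4)) = 64*28 = 1792)
√(n + y) = √(1792 - 1698/4375) = √(7838302/4375) = √54868114/175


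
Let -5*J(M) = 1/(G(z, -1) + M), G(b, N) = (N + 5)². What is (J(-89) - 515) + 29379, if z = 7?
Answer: 10535361/365 ≈ 28864.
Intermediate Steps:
G(b, N) = (5 + N)²
J(M) = -1/(5*(16 + M)) (J(M) = -1/(5*((5 - 1)² + M)) = -1/(5*(4² + M)) = -1/(5*(16 + M)))
(J(-89) - 515) + 29379 = (-1/(80 + 5*(-89)) - 515) + 29379 = (-1/(80 - 445) - 515) + 29379 = (-1/(-365) - 515) + 29379 = (-1*(-1/365) - 515) + 29379 = (1/365 - 515) + 29379 = -187974/365 + 29379 = 10535361/365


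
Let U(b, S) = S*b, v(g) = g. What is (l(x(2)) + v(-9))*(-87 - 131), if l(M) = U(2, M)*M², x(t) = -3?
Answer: 13734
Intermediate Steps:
l(M) = 2*M³ (l(M) = (M*2)*M² = (2*M)*M² = 2*M³)
(l(x(2)) + v(-9))*(-87 - 131) = (2*(-3)³ - 9)*(-87 - 131) = (2*(-27) - 9)*(-218) = (-54 - 9)*(-218) = -63*(-218) = 13734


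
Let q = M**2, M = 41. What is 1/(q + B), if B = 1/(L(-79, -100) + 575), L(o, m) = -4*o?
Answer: 891/1497772 ≈ 0.00059488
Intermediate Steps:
B = 1/891 (B = 1/(-4*(-79) + 575) = 1/(316 + 575) = 1/891 ≈ 0.0011223)
q = 1681 (q = 41**2 = 1681)
1/(q + B) = 1/(1681 + 1/891) = 1/(1497772/891) = 891/1497772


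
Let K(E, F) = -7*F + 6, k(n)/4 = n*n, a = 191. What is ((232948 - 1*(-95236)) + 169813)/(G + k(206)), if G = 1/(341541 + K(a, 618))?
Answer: 167935046337/57241241425 ≈ 2.9338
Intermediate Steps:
k(n) = 4*n² (k(n) = 4*(n*n) = 4*n²)
K(E, F) = 6 - 7*F
G = 1/337221 (G = 1/(341541 + (6 - 7*618)) = 1/(341541 + (6 - 4326)) = 1/(341541 - 4320) = 1/337221 ≈ 2.9654e-6)
((232948 - 1*(-95236)) + 169813)/(G + k(206)) = ((232948 - 1*(-95236)) + 169813)/(1/337221 + 4*206²) = ((232948 + 95236) + 169813)/(1/337221 + 4*42436) = (328184 + 169813)/(1/337221 + 169744) = 497997/(57241241425/337221) = 497997*(337221/57241241425) = 167935046337/57241241425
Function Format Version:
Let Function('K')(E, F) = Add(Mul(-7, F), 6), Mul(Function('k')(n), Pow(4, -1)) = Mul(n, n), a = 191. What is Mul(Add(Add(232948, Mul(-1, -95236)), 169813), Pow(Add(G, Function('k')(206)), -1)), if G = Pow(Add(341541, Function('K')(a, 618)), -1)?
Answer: Rational(167935046337, 57241241425) ≈ 2.9338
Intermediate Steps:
Function('k')(n) = Mul(4, Pow(n, 2)) (Function('k')(n) = Mul(4, Mul(n, n)) = Mul(4, Pow(n, 2)))
Function('K')(E, F) = Add(6, Mul(-7, F))
G = Rational(1, 337221) (G = Pow(Add(341541, Add(6, Mul(-7, 618))), -1) = Pow(Add(341541, Add(6, -4326)), -1) = Pow(Add(341541, -4320), -1) = Pow(337221, -1) = Rational(1, 337221) ≈ 2.9654e-6)
Mul(Add(Add(232948, Mul(-1, -95236)), 169813), Pow(Add(G, Function('k')(206)), -1)) = Mul(Add(Add(232948, Mul(-1, -95236)), 169813), Pow(Add(Rational(1, 337221), Mul(4, Pow(206, 2))), -1)) = Mul(Add(Add(232948, 95236), 169813), Pow(Add(Rational(1, 337221), Mul(4, 42436)), -1)) = Mul(Add(328184, 169813), Pow(Add(Rational(1, 337221), 169744), -1)) = Mul(497997, Pow(Rational(57241241425, 337221), -1)) = Mul(497997, Rational(337221, 57241241425)) = Rational(167935046337, 57241241425)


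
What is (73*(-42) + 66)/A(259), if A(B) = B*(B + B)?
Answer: -1500/67081 ≈ -0.022361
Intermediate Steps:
A(B) = 2*B² (A(B) = B*(2*B) = 2*B²)
(73*(-42) + 66)/A(259) = (73*(-42) + 66)/((2*259²)) = (-3066 + 66)/((2*67081)) = -3000/134162 = -3000*1/134162 = -1500/67081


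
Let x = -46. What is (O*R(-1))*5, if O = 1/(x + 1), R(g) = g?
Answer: ⅑ ≈ 0.11111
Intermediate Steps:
O = -1/45 (O = 1/(-46 + 1) = 1/(-45) = -1/45 ≈ -0.022222)
(O*R(-1))*5 = -1/45*(-1)*5 = (1/45)*5 = ⅑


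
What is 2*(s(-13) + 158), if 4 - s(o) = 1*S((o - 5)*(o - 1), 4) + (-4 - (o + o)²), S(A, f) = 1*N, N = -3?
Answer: 1690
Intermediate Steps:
S(A, f) = -3 (S(A, f) = 1*(-3) = -3)
s(o) = 11 + 4*o² (s(o) = 4 - (1*(-3) + (-4 - (o + o)²)) = 4 - (-3 + (-4 - (2*o)²)) = 4 - (-3 + (-4 - 4*o²)) = 4 - (-7 - 4*o²) = 4 + (7 + 4*o²) = 11 + 4*o²)
2*(s(-13) + 158) = 2*((11 + 4*(-13)²) + 158) = 2*((11 + 4*169) + 158) = 2*((11 + 676) + 158) = 2*(687 + 158) = 2*845 = 1690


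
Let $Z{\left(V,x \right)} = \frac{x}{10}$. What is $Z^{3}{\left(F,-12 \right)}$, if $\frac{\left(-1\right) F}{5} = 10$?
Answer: $- \frac{216}{125} \approx -1.728$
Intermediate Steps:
$F = -50$ ($F = \left(-5\right) 10 = -50$)
$Z{\left(V,x \right)} = \frac{x}{10}$ ($Z{\left(V,x \right)} = x \frac{1}{10} = \frac{x}{10}$)
$Z^{3}{\left(F,-12 \right)} = \left(\frac{1}{10} \left(-12\right)\right)^{3} = \left(- \frac{6}{5}\right)^{3} = - \frac{216}{125}$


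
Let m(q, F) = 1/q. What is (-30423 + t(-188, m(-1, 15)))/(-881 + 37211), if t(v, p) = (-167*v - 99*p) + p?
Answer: 51/1730 ≈ 0.029480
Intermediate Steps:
t(v, p) = -167*v - 98*p
(-30423 + t(-188, m(-1, 15)))/(-881 + 37211) = (-30423 + (-167*(-188) - 98/(-1)))/(-881 + 37211) = (-30423 + (31396 - 98*(-1)))/36330 = (-30423 + (31396 + 98))*(1/36330) = (-30423 + 31494)*(1/36330) = 1071*(1/36330) = 51/1730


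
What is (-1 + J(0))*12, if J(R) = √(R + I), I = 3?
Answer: -12 + 12*√3 ≈ 8.7846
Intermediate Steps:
J(R) = √(3 + R) (J(R) = √(R + 3) = √(3 + R))
(-1 + J(0))*12 = (-1 + √(3 + 0))*12 = (-1 + √3)*12 = -12 + 12*√3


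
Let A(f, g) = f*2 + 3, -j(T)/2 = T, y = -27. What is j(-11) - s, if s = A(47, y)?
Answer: -75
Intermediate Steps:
j(T) = -2*T
A(f, g) = 3 + 2*f (A(f, g) = 2*f + 3 = 3 + 2*f)
s = 97 (s = 3 + 2*47 = 3 + 94 = 97)
j(-11) - s = -2*(-11) - 1*97 = 22 - 97 = -75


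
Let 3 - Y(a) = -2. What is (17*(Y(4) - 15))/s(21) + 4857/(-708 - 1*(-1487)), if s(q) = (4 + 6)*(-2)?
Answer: 22957/1558 ≈ 14.735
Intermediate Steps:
Y(a) = 5 (Y(a) = 3 - 1*(-2) = 3 + 2 = 5)
s(q) = -20 (s(q) = 10*(-2) = -20)
(17*(Y(4) - 15))/s(21) + 4857/(-708 - 1*(-1487)) = (17*(5 - 15))/(-20) + 4857/(-708 - 1*(-1487)) = (17*(-10))*(-1/20) + 4857/(-708 + 1487) = -170*(-1/20) + 4857/779 = 17/2 + 4857*(1/779) = 17/2 + 4857/779 = 22957/1558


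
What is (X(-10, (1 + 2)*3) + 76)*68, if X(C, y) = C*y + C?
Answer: -1632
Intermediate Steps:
X(C, y) = C + C*y
(X(-10, (1 + 2)*3) + 76)*68 = (-10*(1 + (1 + 2)*3) + 76)*68 = (-10*(1 + 3*3) + 76)*68 = (-10*(1 + 9) + 76)*68 = (-10*10 + 76)*68 = (-100 + 76)*68 = -24*68 = -1632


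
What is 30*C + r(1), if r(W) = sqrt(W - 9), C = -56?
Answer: -1680 + 2*I*sqrt(2) ≈ -1680.0 + 2.8284*I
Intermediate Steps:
r(W) = sqrt(-9 + W)
30*C + r(1) = 30*(-56) + sqrt(-9 + 1) = -1680 + sqrt(-8) = -1680 + 2*I*sqrt(2)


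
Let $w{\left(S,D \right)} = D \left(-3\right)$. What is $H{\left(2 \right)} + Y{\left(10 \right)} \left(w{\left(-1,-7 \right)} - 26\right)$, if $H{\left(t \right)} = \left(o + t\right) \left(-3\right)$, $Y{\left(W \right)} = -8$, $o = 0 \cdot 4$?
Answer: $34$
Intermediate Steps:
$o = 0$
$w{\left(S,D \right)} = - 3 D$
$H{\left(t \right)} = - 3 t$ ($H{\left(t \right)} = \left(0 + t\right) \left(-3\right) = t \left(-3\right) = - 3 t$)
$H{\left(2 \right)} + Y{\left(10 \right)} \left(w{\left(-1,-7 \right)} - 26\right) = \left(-3\right) 2 - 8 \left(\left(-3\right) \left(-7\right) - 26\right) = -6 - 8 \left(21 - 26\right) = -6 - -40 = -6 + 40 = 34$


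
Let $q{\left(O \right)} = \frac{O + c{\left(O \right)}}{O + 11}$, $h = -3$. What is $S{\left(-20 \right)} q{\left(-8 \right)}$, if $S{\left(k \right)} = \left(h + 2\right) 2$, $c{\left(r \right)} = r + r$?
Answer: $16$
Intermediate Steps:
$c{\left(r \right)} = 2 r$
$q{\left(O \right)} = \frac{3 O}{11 + O}$ ($q{\left(O \right)} = \frac{O + 2 O}{O + 11} = \frac{3 O}{11 + O}$)
$S{\left(k \right)} = -2$ ($S{\left(k \right)} = \left(-3 + 2\right) 2 = \left(-1\right) 2 = -2$)
$S{\left(-20 \right)} q{\left(-8 \right)} = - 2 \cdot 3 \left(-8\right) \frac{1}{11 - 8} = - 2 \cdot 3 \left(-8\right) \frac{1}{3} = \left(-2\right) \left(-8\right) = 16$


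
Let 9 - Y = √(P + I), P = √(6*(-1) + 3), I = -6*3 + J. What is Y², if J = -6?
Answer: (9 - √(-24 + I*√3))² ≈ 53.82 - 86.507*I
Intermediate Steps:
I = -24 (I = -6*3 - 6 = -18 - 6 = -24)
P = I*√3 (P = √(-6 + 3) = √(-3) = I*√3 ≈ 1.732*I)
Y = 9 - √(-24 + I*√3) (Y = 9 - √(I*√3 - 24) = 9 - √(-24 + I*√3) ≈ 8.8233 - 4.9022*I)
Y² = (9 - √(-24 + I*√3))²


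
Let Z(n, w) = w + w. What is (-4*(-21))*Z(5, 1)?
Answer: 168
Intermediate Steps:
Z(n, w) = 2*w
(-4*(-21))*Z(5, 1) = (-4*(-21))*(2*1) = 84*2 = 168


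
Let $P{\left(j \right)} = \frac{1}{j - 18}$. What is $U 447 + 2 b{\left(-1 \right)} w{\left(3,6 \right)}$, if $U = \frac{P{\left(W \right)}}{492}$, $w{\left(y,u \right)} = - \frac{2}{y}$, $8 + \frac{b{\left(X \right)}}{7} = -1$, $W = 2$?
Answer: $\frac{220267}{2624} \approx 83.943$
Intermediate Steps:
$P{\left(j \right)} = \frac{1}{-18 + j}$
$b{\left(X \right)} = -63$ ($b{\left(X \right)} = -56 + 7 \left(-1\right) = -56 - 7 = -63$)
$U = - \frac{1}{7872}$ ($U = \frac{1}{\left(-18 + 2\right) 492} = \frac{1}{-16} \cdot \frac{1}{492} = \left(- \frac{1}{16}\right) \frac{1}{492} = - \frac{1}{7872} \approx -0.00012703$)
$U 447 + 2 b{\left(-1 \right)} w{\left(3,6 \right)} = \left(- \frac{1}{7872}\right) 447 + 2 \left(-63\right) \left(- \frac{2}{3}\right) = - \frac{149}{2624} - 126 \left(\left(-2\right) \frac{1}{3}\right) = - \frac{149}{2624} - -84 = - \frac{149}{2624} + 84 = \frac{220267}{2624}$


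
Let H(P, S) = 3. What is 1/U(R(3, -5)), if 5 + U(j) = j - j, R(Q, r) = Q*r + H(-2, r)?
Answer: -⅕ ≈ -0.20000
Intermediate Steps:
R(Q, r) = 3 + Q*r (R(Q, r) = Q*r + 3 = 3 + Q*r)
U(j) = -5 (U(j) = -5 + (j - j) = -5 + 0 = -5)
1/U(R(3, -5)) = 1/(-5) = -⅕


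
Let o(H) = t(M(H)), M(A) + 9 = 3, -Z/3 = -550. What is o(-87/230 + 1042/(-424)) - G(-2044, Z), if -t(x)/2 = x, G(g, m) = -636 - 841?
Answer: 1489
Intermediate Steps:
Z = 1650 (Z = -3*(-550) = 1650)
M(A) = -6 (M(A) = -9 + 3 = -6)
G(g, m) = -1477
t(x) = -2*x
o(H) = 12 (o(H) = -2*(-6) = 12)
o(-87/230 + 1042/(-424)) - G(-2044, Z) = 12 - 1*(-1477) = 12 + 1477 = 1489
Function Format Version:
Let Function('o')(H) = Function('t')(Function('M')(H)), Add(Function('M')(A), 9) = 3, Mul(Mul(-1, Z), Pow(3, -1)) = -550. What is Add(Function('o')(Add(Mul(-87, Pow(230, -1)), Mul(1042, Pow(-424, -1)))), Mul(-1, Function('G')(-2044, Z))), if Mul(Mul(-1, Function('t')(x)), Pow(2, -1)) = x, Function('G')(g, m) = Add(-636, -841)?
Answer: 1489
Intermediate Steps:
Z = 1650 (Z = Mul(-3, -550) = 1650)
Function('M')(A) = -6 (Function('M')(A) = Add(-9, 3) = -6)
Function('G')(g, m) = -1477
Function('t')(x) = Mul(-2, x)
Function('o')(H) = 12 (Function('o')(H) = Mul(-2, -6) = 12)
Add(Function('o')(Add(Mul(-87, Pow(230, -1)), Mul(1042, Pow(-424, -1)))), Mul(-1, Function('G')(-2044, Z))) = Add(12, Mul(-1, -1477)) = Add(12, 1477) = 1489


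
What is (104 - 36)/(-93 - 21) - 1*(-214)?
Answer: 12164/57 ≈ 213.40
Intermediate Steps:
(104 - 36)/(-93 - 21) - 1*(-214) = 68/(-114) + 214 = 68*(-1/114) + 214 = -34/57 + 214 = 12164/57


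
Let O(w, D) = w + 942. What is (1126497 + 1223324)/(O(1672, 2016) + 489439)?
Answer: 2349821/492053 ≈ 4.7755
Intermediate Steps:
O(w, D) = 942 + w
(1126497 + 1223324)/(O(1672, 2016) + 489439) = (1126497 + 1223324)/((942 + 1672) + 489439) = 2349821/(2614 + 489439) = 2349821/492053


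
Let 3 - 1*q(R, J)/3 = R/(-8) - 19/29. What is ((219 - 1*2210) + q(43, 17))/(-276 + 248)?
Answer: 455627/6496 ≈ 70.140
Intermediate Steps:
q(R, J) = 318/29 + 3*R/8 (q(R, J) = 9 - 3*(R/(-8) - 19/29) = 9 - 3*(R*(-⅛) - 19*1/29) = 9 - 3*(-R/8 - 19/29) = 9 - 3*(-19/29 - R/8) = 9 + (57/29 + 3*R/8) = 318/29 + 3*R/8)
((219 - 1*2210) + q(43, 17))/(-276 + 248) = ((219 - 1*2210) + (318/29 + (3/8)*43))/(-276 + 248) = ((219 - 2210) + (318/29 + 129/8))/(-28) = (-1991 + 6285/232)*(-1/28) = -455627/232*(-1/28) = 455627/6496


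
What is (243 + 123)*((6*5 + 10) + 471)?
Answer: 187026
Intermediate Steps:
(243 + 123)*((6*5 + 10) + 471) = 366*((30 + 10) + 471) = 366*(40 + 471) = 366*511 = 187026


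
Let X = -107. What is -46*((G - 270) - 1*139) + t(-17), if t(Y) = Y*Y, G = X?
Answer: 24025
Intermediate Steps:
G = -107
t(Y) = Y²
-46*((G - 270) - 1*139) + t(-17) = -46*((-107 - 270) - 1*139) + (-17)² = -46*(-377 - 139) + 289 = -46*(-516) + 289 = 23736 + 289 = 24025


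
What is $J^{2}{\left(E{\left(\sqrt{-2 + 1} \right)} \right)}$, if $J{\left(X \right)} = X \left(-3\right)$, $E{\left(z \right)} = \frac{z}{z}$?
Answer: $9$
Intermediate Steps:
$E{\left(z \right)} = 1$
$J{\left(X \right)} = - 3 X$
$J^{2}{\left(E{\left(\sqrt{-2 + 1} \right)} \right)} = \left(\left(-3\right) 1\right)^{2} = \left(-3\right)^{2} = 9$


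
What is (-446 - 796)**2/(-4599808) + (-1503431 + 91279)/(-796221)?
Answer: 1316851554043/915615931392 ≈ 1.4382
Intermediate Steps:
(-446 - 796)**2/(-4599808) + (-1503431 + 91279)/(-796221) = (-1242)**2*(-1/4599808) - 1412152*(-1/796221) = 1542564*(-1/4599808) + 1412152/796221 = -385641/1149952 + 1412152/796221 = 1316851554043/915615931392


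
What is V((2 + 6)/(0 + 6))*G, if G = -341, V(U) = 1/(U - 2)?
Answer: 1023/2 ≈ 511.50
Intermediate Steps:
V(U) = 1/(-2 + U)
V((2 + 6)/(0 + 6))*G = -341/(-2 + (2 + 6)/(0 + 6)) = -341/(-2 + 8/6) = -341/(-2 + 8*(⅙)) = -341/(-2 + 4/3) = -341/(-⅔) = -3/2*(-341) = 1023/2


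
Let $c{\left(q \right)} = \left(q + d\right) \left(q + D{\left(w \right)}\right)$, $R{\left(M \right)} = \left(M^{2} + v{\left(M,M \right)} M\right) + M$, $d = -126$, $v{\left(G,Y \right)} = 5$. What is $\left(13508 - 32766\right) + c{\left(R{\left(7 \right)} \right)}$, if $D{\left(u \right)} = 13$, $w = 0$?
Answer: $-22898$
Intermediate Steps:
$R{\left(M \right)} = M^{2} + 6 M$ ($R{\left(M \right)} = \left(M^{2} + 5 M\right) + M = M^{2} + 6 M$)
$c{\left(q \right)} = \left(-126 + q\right) \left(13 + q\right)$ ($c{\left(q \right)} = \left(q - 126\right) \left(q + 13\right) = \left(-126 + q\right) \left(13 + q\right)$)
$\left(13508 - 32766\right) + c{\left(R{\left(7 \right)} \right)} = \left(13508 - 32766\right) - \left(1638 - 49 \left(6 + 7\right)^{2} + 113 \cdot 7 \left(6 + 7\right)\right) = -19258 - \left(1638 - 8281 + 113 \cdot 7 \cdot 13\right) = -19258 - \left(11921 - 8281\right) = -19258 - 3640 = -22898$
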